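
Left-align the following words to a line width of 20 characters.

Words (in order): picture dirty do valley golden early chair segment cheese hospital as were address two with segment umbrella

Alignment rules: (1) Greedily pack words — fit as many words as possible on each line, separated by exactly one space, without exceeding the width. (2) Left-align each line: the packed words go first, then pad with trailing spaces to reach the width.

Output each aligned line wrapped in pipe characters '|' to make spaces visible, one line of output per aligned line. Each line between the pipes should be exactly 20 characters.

Line 1: ['picture', 'dirty', 'do'] (min_width=16, slack=4)
Line 2: ['valley', 'golden', 'early'] (min_width=19, slack=1)
Line 3: ['chair', 'segment', 'cheese'] (min_width=20, slack=0)
Line 4: ['hospital', 'as', 'were'] (min_width=16, slack=4)
Line 5: ['address', 'two', 'with'] (min_width=16, slack=4)
Line 6: ['segment', 'umbrella'] (min_width=16, slack=4)

Answer: |picture dirty do    |
|valley golden early |
|chair segment cheese|
|hospital as were    |
|address two with    |
|segment umbrella    |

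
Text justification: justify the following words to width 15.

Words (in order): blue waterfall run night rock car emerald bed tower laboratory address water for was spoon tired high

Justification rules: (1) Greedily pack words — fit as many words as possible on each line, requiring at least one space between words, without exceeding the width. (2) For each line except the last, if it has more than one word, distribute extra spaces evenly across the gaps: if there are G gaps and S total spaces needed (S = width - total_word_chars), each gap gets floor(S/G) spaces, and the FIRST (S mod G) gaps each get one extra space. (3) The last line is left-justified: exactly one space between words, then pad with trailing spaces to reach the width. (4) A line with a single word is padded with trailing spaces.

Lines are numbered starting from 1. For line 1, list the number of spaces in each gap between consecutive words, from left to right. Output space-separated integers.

Line 1: ['blue', 'waterfall'] (min_width=14, slack=1)
Line 2: ['run', 'night', 'rock'] (min_width=14, slack=1)
Line 3: ['car', 'emerald', 'bed'] (min_width=15, slack=0)
Line 4: ['tower'] (min_width=5, slack=10)
Line 5: ['laboratory'] (min_width=10, slack=5)
Line 6: ['address', 'water'] (min_width=13, slack=2)
Line 7: ['for', 'was', 'spoon'] (min_width=13, slack=2)
Line 8: ['tired', 'high'] (min_width=10, slack=5)

Answer: 2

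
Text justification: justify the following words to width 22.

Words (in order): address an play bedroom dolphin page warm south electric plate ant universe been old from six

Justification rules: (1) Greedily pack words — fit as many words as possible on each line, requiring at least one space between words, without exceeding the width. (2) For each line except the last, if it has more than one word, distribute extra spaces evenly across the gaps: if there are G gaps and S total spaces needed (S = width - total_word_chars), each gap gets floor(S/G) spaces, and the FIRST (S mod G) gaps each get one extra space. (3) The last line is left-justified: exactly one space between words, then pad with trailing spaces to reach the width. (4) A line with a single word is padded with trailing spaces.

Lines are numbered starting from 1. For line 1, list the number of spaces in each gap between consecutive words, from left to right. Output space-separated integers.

Line 1: ['address', 'an', 'play'] (min_width=15, slack=7)
Line 2: ['bedroom', 'dolphin', 'page'] (min_width=20, slack=2)
Line 3: ['warm', 'south', 'electric'] (min_width=19, slack=3)
Line 4: ['plate', 'ant', 'universe'] (min_width=18, slack=4)
Line 5: ['been', 'old', 'from', 'six'] (min_width=17, slack=5)

Answer: 5 4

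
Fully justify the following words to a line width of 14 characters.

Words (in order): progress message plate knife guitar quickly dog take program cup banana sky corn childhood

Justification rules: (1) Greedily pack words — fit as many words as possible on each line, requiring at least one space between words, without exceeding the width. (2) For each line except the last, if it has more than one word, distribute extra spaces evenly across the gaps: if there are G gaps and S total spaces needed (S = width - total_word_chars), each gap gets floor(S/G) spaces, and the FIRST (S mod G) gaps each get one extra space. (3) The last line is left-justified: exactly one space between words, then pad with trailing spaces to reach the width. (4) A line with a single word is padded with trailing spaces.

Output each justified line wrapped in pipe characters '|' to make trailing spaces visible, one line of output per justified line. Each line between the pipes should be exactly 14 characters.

Answer: |progress      |
|message  plate|
|knife   guitar|
|quickly    dog|
|take   program|
|cup banana sky|
|corn childhood|

Derivation:
Line 1: ['progress'] (min_width=8, slack=6)
Line 2: ['message', 'plate'] (min_width=13, slack=1)
Line 3: ['knife', 'guitar'] (min_width=12, slack=2)
Line 4: ['quickly', 'dog'] (min_width=11, slack=3)
Line 5: ['take', 'program'] (min_width=12, slack=2)
Line 6: ['cup', 'banana', 'sky'] (min_width=14, slack=0)
Line 7: ['corn', 'childhood'] (min_width=14, slack=0)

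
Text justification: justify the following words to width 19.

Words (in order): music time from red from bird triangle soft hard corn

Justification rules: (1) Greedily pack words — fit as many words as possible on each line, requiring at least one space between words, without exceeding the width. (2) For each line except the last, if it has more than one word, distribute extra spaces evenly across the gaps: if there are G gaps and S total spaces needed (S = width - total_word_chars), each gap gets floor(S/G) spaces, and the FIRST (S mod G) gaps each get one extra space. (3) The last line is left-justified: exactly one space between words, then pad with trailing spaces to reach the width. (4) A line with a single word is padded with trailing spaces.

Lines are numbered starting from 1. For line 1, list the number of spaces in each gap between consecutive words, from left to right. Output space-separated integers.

Line 1: ['music', 'time', 'from', 'red'] (min_width=19, slack=0)
Line 2: ['from', 'bird', 'triangle'] (min_width=18, slack=1)
Line 3: ['soft', 'hard', 'corn'] (min_width=14, slack=5)

Answer: 1 1 1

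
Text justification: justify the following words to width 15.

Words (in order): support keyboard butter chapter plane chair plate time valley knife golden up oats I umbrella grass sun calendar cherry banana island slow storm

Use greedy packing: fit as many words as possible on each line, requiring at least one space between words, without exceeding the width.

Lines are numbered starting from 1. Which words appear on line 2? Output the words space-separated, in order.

Answer: keyboard butter

Derivation:
Line 1: ['support'] (min_width=7, slack=8)
Line 2: ['keyboard', 'butter'] (min_width=15, slack=0)
Line 3: ['chapter', 'plane'] (min_width=13, slack=2)
Line 4: ['chair', 'plate'] (min_width=11, slack=4)
Line 5: ['time', 'valley'] (min_width=11, slack=4)
Line 6: ['knife', 'golden', 'up'] (min_width=15, slack=0)
Line 7: ['oats', 'I', 'umbrella'] (min_width=15, slack=0)
Line 8: ['grass', 'sun'] (min_width=9, slack=6)
Line 9: ['calendar', 'cherry'] (min_width=15, slack=0)
Line 10: ['banana', 'island'] (min_width=13, slack=2)
Line 11: ['slow', 'storm'] (min_width=10, slack=5)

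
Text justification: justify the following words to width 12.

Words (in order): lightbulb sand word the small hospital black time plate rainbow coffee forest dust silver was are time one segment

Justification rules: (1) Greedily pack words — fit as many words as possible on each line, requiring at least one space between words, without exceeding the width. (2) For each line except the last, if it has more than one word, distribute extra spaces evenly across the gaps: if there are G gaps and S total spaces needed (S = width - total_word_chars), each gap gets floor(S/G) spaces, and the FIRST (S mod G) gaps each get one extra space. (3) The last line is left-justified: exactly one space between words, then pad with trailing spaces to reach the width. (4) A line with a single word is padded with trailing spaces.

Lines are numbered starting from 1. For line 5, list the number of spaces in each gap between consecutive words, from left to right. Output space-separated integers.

Answer: 3

Derivation:
Line 1: ['lightbulb'] (min_width=9, slack=3)
Line 2: ['sand', 'word'] (min_width=9, slack=3)
Line 3: ['the', 'small'] (min_width=9, slack=3)
Line 4: ['hospital'] (min_width=8, slack=4)
Line 5: ['black', 'time'] (min_width=10, slack=2)
Line 6: ['plate'] (min_width=5, slack=7)
Line 7: ['rainbow'] (min_width=7, slack=5)
Line 8: ['coffee'] (min_width=6, slack=6)
Line 9: ['forest', 'dust'] (min_width=11, slack=1)
Line 10: ['silver', 'was'] (min_width=10, slack=2)
Line 11: ['are', 'time', 'one'] (min_width=12, slack=0)
Line 12: ['segment'] (min_width=7, slack=5)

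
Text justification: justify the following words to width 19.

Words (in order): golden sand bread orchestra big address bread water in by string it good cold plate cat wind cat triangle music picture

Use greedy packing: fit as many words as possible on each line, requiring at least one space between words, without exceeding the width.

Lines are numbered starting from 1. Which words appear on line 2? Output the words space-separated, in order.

Line 1: ['golden', 'sand', 'bread'] (min_width=17, slack=2)
Line 2: ['orchestra', 'big'] (min_width=13, slack=6)
Line 3: ['address', 'bread', 'water'] (min_width=19, slack=0)
Line 4: ['in', 'by', 'string', 'it'] (min_width=15, slack=4)
Line 5: ['good', 'cold', 'plate', 'cat'] (min_width=19, slack=0)
Line 6: ['wind', 'cat', 'triangle'] (min_width=17, slack=2)
Line 7: ['music', 'picture'] (min_width=13, slack=6)

Answer: orchestra big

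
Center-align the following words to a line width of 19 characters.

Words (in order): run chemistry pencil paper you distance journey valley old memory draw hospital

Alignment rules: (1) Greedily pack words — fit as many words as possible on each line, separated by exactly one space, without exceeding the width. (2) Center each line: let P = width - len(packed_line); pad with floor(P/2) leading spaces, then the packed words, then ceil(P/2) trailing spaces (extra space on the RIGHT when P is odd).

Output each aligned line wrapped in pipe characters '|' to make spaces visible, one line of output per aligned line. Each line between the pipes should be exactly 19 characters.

Line 1: ['run', 'chemistry'] (min_width=13, slack=6)
Line 2: ['pencil', 'paper', 'you'] (min_width=16, slack=3)
Line 3: ['distance', 'journey'] (min_width=16, slack=3)
Line 4: ['valley', 'old', 'memory'] (min_width=17, slack=2)
Line 5: ['draw', 'hospital'] (min_width=13, slack=6)

Answer: |   run chemistry   |
| pencil paper you  |
| distance journey  |
| valley old memory |
|   draw hospital   |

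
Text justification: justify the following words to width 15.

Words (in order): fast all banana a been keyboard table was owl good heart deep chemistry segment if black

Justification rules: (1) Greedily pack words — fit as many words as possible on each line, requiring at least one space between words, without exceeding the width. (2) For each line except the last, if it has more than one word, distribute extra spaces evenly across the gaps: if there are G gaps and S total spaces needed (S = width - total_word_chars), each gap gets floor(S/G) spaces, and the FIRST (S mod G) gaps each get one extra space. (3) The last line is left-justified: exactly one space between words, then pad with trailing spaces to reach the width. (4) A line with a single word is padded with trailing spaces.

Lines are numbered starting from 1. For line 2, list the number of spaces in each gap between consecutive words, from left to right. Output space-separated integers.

Answer: 1 1

Derivation:
Line 1: ['fast', 'all', 'banana'] (min_width=15, slack=0)
Line 2: ['a', 'been', 'keyboard'] (min_width=15, slack=0)
Line 3: ['table', 'was', 'owl'] (min_width=13, slack=2)
Line 4: ['good', 'heart', 'deep'] (min_width=15, slack=0)
Line 5: ['chemistry'] (min_width=9, slack=6)
Line 6: ['segment', 'if'] (min_width=10, slack=5)
Line 7: ['black'] (min_width=5, slack=10)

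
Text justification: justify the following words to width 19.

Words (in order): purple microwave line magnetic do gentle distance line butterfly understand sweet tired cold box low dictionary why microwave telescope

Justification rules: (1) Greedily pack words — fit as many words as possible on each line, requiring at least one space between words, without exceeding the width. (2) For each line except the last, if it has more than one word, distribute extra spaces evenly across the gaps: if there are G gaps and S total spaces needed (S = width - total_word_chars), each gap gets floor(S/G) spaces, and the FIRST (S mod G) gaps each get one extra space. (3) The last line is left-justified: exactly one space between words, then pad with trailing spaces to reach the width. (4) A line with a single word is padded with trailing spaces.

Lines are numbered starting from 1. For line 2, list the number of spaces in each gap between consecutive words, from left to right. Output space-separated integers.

Line 1: ['purple', 'microwave'] (min_width=16, slack=3)
Line 2: ['line', 'magnetic', 'do'] (min_width=16, slack=3)
Line 3: ['gentle', 'distance'] (min_width=15, slack=4)
Line 4: ['line', 'butterfly'] (min_width=14, slack=5)
Line 5: ['understand', 'sweet'] (min_width=16, slack=3)
Line 6: ['tired', 'cold', 'box', 'low'] (min_width=18, slack=1)
Line 7: ['dictionary', 'why'] (min_width=14, slack=5)
Line 8: ['microwave', 'telescope'] (min_width=19, slack=0)

Answer: 3 2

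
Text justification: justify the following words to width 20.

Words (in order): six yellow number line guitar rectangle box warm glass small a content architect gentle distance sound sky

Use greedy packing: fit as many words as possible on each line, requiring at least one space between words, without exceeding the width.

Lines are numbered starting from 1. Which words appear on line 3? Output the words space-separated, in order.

Line 1: ['six', 'yellow', 'number'] (min_width=17, slack=3)
Line 2: ['line', 'guitar'] (min_width=11, slack=9)
Line 3: ['rectangle', 'box', 'warm'] (min_width=18, slack=2)
Line 4: ['glass', 'small', 'a'] (min_width=13, slack=7)
Line 5: ['content', 'architect'] (min_width=17, slack=3)
Line 6: ['gentle', 'distance'] (min_width=15, slack=5)
Line 7: ['sound', 'sky'] (min_width=9, slack=11)

Answer: rectangle box warm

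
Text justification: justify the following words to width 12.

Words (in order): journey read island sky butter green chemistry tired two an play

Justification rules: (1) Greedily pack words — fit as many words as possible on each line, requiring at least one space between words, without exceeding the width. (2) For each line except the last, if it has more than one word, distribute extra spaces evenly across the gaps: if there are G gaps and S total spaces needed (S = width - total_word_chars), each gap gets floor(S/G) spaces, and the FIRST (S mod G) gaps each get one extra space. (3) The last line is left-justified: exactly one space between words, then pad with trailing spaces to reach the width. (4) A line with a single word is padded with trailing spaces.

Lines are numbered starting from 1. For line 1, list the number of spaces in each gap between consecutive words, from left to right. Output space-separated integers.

Line 1: ['journey', 'read'] (min_width=12, slack=0)
Line 2: ['island', 'sky'] (min_width=10, slack=2)
Line 3: ['butter', 'green'] (min_width=12, slack=0)
Line 4: ['chemistry'] (min_width=9, slack=3)
Line 5: ['tired', 'two', 'an'] (min_width=12, slack=0)
Line 6: ['play'] (min_width=4, slack=8)

Answer: 1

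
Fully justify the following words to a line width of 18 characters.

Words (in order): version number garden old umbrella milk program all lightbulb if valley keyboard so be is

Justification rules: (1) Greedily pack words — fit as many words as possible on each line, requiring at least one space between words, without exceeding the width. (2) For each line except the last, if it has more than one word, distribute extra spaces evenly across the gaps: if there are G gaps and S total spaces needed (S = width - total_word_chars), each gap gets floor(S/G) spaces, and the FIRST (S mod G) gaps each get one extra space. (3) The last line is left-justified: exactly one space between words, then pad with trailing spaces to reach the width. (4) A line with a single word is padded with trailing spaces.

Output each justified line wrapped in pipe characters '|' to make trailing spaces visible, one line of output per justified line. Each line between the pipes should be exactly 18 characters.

Line 1: ['version', 'number'] (min_width=14, slack=4)
Line 2: ['garden', 'old'] (min_width=10, slack=8)
Line 3: ['umbrella', 'milk'] (min_width=13, slack=5)
Line 4: ['program', 'all'] (min_width=11, slack=7)
Line 5: ['lightbulb', 'if'] (min_width=12, slack=6)
Line 6: ['valley', 'keyboard', 'so'] (min_width=18, slack=0)
Line 7: ['be', 'is'] (min_width=5, slack=13)

Answer: |version     number|
|garden         old|
|umbrella      milk|
|program        all|
|lightbulb       if|
|valley keyboard so|
|be is             |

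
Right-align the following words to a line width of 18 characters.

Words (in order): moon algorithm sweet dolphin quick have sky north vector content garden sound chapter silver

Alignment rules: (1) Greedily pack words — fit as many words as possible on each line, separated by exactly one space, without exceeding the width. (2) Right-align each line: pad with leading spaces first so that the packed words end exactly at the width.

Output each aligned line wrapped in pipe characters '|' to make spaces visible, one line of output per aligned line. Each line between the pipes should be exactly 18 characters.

Answer: |    moon algorithm|
|     sweet dolphin|
|    quick have sky|
|      north vector|
|    content garden|
|     sound chapter|
|            silver|

Derivation:
Line 1: ['moon', 'algorithm'] (min_width=14, slack=4)
Line 2: ['sweet', 'dolphin'] (min_width=13, slack=5)
Line 3: ['quick', 'have', 'sky'] (min_width=14, slack=4)
Line 4: ['north', 'vector'] (min_width=12, slack=6)
Line 5: ['content', 'garden'] (min_width=14, slack=4)
Line 6: ['sound', 'chapter'] (min_width=13, slack=5)
Line 7: ['silver'] (min_width=6, slack=12)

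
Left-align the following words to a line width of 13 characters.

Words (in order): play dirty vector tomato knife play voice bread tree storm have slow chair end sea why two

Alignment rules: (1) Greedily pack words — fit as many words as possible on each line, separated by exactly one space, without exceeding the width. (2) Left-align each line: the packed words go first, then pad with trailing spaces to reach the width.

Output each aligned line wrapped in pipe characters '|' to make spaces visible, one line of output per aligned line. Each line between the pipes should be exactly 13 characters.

Line 1: ['play', 'dirty'] (min_width=10, slack=3)
Line 2: ['vector', 'tomato'] (min_width=13, slack=0)
Line 3: ['knife', 'play'] (min_width=10, slack=3)
Line 4: ['voice', 'bread'] (min_width=11, slack=2)
Line 5: ['tree', 'storm'] (min_width=10, slack=3)
Line 6: ['have', 'slow'] (min_width=9, slack=4)
Line 7: ['chair', 'end', 'sea'] (min_width=13, slack=0)
Line 8: ['why', 'two'] (min_width=7, slack=6)

Answer: |play dirty   |
|vector tomato|
|knife play   |
|voice bread  |
|tree storm   |
|have slow    |
|chair end sea|
|why two      |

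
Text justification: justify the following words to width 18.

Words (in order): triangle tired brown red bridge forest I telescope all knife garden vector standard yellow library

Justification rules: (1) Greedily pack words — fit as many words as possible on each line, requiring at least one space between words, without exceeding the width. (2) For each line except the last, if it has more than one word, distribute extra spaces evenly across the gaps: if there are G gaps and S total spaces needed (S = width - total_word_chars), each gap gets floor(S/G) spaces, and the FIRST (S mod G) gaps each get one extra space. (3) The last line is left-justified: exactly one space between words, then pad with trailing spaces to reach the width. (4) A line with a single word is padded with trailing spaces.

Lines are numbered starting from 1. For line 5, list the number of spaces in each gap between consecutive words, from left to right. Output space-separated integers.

Answer: 4

Derivation:
Line 1: ['triangle', 'tired'] (min_width=14, slack=4)
Line 2: ['brown', 'red', 'bridge'] (min_width=16, slack=2)
Line 3: ['forest', 'I', 'telescope'] (min_width=18, slack=0)
Line 4: ['all', 'knife', 'garden'] (min_width=16, slack=2)
Line 5: ['vector', 'standard'] (min_width=15, slack=3)
Line 6: ['yellow', 'library'] (min_width=14, slack=4)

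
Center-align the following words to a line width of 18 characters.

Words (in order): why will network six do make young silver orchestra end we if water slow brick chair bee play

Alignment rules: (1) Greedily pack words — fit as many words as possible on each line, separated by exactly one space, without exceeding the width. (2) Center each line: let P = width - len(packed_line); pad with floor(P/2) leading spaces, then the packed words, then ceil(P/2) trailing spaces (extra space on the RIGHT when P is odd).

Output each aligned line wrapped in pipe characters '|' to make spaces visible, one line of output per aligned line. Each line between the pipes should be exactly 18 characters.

Line 1: ['why', 'will', 'network'] (min_width=16, slack=2)
Line 2: ['six', 'do', 'make', 'young'] (min_width=17, slack=1)
Line 3: ['silver', 'orchestra'] (min_width=16, slack=2)
Line 4: ['end', 'we', 'if', 'water'] (min_width=15, slack=3)
Line 5: ['slow', 'brick', 'chair'] (min_width=16, slack=2)
Line 6: ['bee', 'play'] (min_width=8, slack=10)

Answer: | why will network |
|six do make young |
| silver orchestra |
| end we if water  |
| slow brick chair |
|     bee play     |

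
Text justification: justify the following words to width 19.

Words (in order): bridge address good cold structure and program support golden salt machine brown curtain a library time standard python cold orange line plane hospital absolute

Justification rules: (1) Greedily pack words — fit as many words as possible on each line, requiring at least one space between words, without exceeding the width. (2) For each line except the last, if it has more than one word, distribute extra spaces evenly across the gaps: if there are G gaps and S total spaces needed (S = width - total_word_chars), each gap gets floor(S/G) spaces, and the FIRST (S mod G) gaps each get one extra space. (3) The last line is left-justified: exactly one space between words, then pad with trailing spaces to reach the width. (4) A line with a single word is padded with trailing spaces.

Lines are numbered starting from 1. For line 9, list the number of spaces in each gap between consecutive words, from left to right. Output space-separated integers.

Answer: 6

Derivation:
Line 1: ['bridge', 'address', 'good'] (min_width=19, slack=0)
Line 2: ['cold', 'structure', 'and'] (min_width=18, slack=1)
Line 3: ['program', 'support'] (min_width=15, slack=4)
Line 4: ['golden', 'salt', 'machine'] (min_width=19, slack=0)
Line 5: ['brown', 'curtain', 'a'] (min_width=15, slack=4)
Line 6: ['library', 'time'] (min_width=12, slack=7)
Line 7: ['standard', 'python'] (min_width=15, slack=4)
Line 8: ['cold', 'orange', 'line'] (min_width=16, slack=3)
Line 9: ['plane', 'hospital'] (min_width=14, slack=5)
Line 10: ['absolute'] (min_width=8, slack=11)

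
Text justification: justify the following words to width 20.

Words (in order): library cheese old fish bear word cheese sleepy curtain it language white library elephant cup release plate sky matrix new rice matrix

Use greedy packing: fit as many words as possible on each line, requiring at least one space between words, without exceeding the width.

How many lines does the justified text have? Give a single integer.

Line 1: ['library', 'cheese', 'old'] (min_width=18, slack=2)
Line 2: ['fish', 'bear', 'word'] (min_width=14, slack=6)
Line 3: ['cheese', 'sleepy'] (min_width=13, slack=7)
Line 4: ['curtain', 'it', 'language'] (min_width=19, slack=1)
Line 5: ['white', 'library'] (min_width=13, slack=7)
Line 6: ['elephant', 'cup', 'release'] (min_width=20, slack=0)
Line 7: ['plate', 'sky', 'matrix', 'new'] (min_width=20, slack=0)
Line 8: ['rice', 'matrix'] (min_width=11, slack=9)
Total lines: 8

Answer: 8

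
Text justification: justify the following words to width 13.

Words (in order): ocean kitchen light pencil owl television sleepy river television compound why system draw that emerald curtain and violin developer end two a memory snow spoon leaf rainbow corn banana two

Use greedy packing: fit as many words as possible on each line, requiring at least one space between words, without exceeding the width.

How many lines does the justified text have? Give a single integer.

Answer: 17

Derivation:
Line 1: ['ocean', 'kitchen'] (min_width=13, slack=0)
Line 2: ['light', 'pencil'] (min_width=12, slack=1)
Line 3: ['owl'] (min_width=3, slack=10)
Line 4: ['television'] (min_width=10, slack=3)
Line 5: ['sleepy', 'river'] (min_width=12, slack=1)
Line 6: ['television'] (min_width=10, slack=3)
Line 7: ['compound', 'why'] (min_width=12, slack=1)
Line 8: ['system', 'draw'] (min_width=11, slack=2)
Line 9: ['that', 'emerald'] (min_width=12, slack=1)
Line 10: ['curtain', 'and'] (min_width=11, slack=2)
Line 11: ['violin'] (min_width=6, slack=7)
Line 12: ['developer', 'end'] (min_width=13, slack=0)
Line 13: ['two', 'a', 'memory'] (min_width=12, slack=1)
Line 14: ['snow', 'spoon'] (min_width=10, slack=3)
Line 15: ['leaf', 'rainbow'] (min_width=12, slack=1)
Line 16: ['corn', 'banana'] (min_width=11, slack=2)
Line 17: ['two'] (min_width=3, slack=10)
Total lines: 17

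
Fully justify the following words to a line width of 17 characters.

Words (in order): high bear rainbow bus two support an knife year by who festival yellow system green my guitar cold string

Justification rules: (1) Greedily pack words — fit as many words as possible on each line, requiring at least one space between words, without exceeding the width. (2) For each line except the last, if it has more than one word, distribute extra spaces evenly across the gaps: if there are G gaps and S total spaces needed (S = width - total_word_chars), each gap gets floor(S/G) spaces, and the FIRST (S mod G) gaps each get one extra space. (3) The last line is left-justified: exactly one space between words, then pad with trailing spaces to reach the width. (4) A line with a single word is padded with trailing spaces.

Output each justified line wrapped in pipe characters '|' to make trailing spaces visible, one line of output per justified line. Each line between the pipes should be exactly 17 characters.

Answer: |high bear rainbow|
|bus  two  support|
|an  knife year by|
|who      festival|
|yellow     system|
|green  my  guitar|
|cold string      |

Derivation:
Line 1: ['high', 'bear', 'rainbow'] (min_width=17, slack=0)
Line 2: ['bus', 'two', 'support'] (min_width=15, slack=2)
Line 3: ['an', 'knife', 'year', 'by'] (min_width=16, slack=1)
Line 4: ['who', 'festival'] (min_width=12, slack=5)
Line 5: ['yellow', 'system'] (min_width=13, slack=4)
Line 6: ['green', 'my', 'guitar'] (min_width=15, slack=2)
Line 7: ['cold', 'string'] (min_width=11, slack=6)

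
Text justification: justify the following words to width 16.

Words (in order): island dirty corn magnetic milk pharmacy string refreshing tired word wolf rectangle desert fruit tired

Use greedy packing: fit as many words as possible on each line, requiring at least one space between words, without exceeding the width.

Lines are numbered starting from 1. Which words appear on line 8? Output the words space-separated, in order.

Line 1: ['island', 'dirty'] (min_width=12, slack=4)
Line 2: ['corn', 'magnetic'] (min_width=13, slack=3)
Line 3: ['milk', 'pharmacy'] (min_width=13, slack=3)
Line 4: ['string'] (min_width=6, slack=10)
Line 5: ['refreshing', 'tired'] (min_width=16, slack=0)
Line 6: ['word', 'wolf'] (min_width=9, slack=7)
Line 7: ['rectangle', 'desert'] (min_width=16, slack=0)
Line 8: ['fruit', 'tired'] (min_width=11, slack=5)

Answer: fruit tired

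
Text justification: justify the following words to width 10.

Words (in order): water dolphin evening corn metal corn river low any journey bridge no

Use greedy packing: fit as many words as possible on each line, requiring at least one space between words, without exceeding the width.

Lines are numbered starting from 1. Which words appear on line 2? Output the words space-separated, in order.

Line 1: ['water'] (min_width=5, slack=5)
Line 2: ['dolphin'] (min_width=7, slack=3)
Line 3: ['evening'] (min_width=7, slack=3)
Line 4: ['corn', 'metal'] (min_width=10, slack=0)
Line 5: ['corn', 'river'] (min_width=10, slack=0)
Line 6: ['low', 'any'] (min_width=7, slack=3)
Line 7: ['journey'] (min_width=7, slack=3)
Line 8: ['bridge', 'no'] (min_width=9, slack=1)

Answer: dolphin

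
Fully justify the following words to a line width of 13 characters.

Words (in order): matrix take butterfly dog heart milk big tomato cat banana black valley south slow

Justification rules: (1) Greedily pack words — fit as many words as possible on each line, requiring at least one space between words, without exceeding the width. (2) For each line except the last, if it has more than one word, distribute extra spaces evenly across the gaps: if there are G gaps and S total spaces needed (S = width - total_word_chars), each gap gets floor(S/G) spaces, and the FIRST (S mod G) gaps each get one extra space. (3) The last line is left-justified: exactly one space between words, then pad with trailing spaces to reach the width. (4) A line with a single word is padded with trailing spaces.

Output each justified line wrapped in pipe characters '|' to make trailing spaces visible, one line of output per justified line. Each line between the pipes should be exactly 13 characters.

Line 1: ['matrix', 'take'] (min_width=11, slack=2)
Line 2: ['butterfly', 'dog'] (min_width=13, slack=0)
Line 3: ['heart', 'milk'] (min_width=10, slack=3)
Line 4: ['big', 'tomato'] (min_width=10, slack=3)
Line 5: ['cat', 'banana'] (min_width=10, slack=3)
Line 6: ['black', 'valley'] (min_width=12, slack=1)
Line 7: ['south', 'slow'] (min_width=10, slack=3)

Answer: |matrix   take|
|butterfly dog|
|heart    milk|
|big    tomato|
|cat    banana|
|black  valley|
|south slow   |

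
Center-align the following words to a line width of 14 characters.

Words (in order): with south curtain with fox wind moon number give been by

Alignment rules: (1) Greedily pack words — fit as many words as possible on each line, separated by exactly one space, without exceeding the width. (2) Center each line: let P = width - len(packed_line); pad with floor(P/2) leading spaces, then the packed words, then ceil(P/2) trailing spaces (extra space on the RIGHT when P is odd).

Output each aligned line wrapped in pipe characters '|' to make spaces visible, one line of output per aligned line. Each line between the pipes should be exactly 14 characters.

Answer: |  with south  |
| curtain with |
|fox wind moon |
| number give  |
|   been by    |

Derivation:
Line 1: ['with', 'south'] (min_width=10, slack=4)
Line 2: ['curtain', 'with'] (min_width=12, slack=2)
Line 3: ['fox', 'wind', 'moon'] (min_width=13, slack=1)
Line 4: ['number', 'give'] (min_width=11, slack=3)
Line 5: ['been', 'by'] (min_width=7, slack=7)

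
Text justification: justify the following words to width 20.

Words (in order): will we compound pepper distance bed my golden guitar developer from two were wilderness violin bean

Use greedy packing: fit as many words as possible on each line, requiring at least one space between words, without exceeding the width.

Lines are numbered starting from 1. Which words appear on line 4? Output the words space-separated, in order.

Line 1: ['will', 'we', 'compound'] (min_width=16, slack=4)
Line 2: ['pepper', 'distance', 'bed'] (min_width=19, slack=1)
Line 3: ['my', 'golden', 'guitar'] (min_width=16, slack=4)
Line 4: ['developer', 'from', 'two'] (min_width=18, slack=2)
Line 5: ['were', 'wilderness'] (min_width=15, slack=5)
Line 6: ['violin', 'bean'] (min_width=11, slack=9)

Answer: developer from two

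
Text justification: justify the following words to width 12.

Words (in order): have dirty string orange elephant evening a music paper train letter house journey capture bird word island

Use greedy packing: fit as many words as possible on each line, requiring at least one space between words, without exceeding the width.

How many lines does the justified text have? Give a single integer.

Answer: 11

Derivation:
Line 1: ['have', 'dirty'] (min_width=10, slack=2)
Line 2: ['string'] (min_width=6, slack=6)
Line 3: ['orange'] (min_width=6, slack=6)
Line 4: ['elephant'] (min_width=8, slack=4)
Line 5: ['evening', 'a'] (min_width=9, slack=3)
Line 6: ['music', 'paper'] (min_width=11, slack=1)
Line 7: ['train', 'letter'] (min_width=12, slack=0)
Line 8: ['house'] (min_width=5, slack=7)
Line 9: ['journey'] (min_width=7, slack=5)
Line 10: ['capture', 'bird'] (min_width=12, slack=0)
Line 11: ['word', 'island'] (min_width=11, slack=1)
Total lines: 11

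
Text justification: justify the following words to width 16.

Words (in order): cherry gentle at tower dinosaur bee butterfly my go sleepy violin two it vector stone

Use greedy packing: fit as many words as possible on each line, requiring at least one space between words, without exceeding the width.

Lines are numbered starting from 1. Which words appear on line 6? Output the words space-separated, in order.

Answer: stone

Derivation:
Line 1: ['cherry', 'gentle', 'at'] (min_width=16, slack=0)
Line 2: ['tower', 'dinosaur'] (min_width=14, slack=2)
Line 3: ['bee', 'butterfly', 'my'] (min_width=16, slack=0)
Line 4: ['go', 'sleepy', 'violin'] (min_width=16, slack=0)
Line 5: ['two', 'it', 'vector'] (min_width=13, slack=3)
Line 6: ['stone'] (min_width=5, slack=11)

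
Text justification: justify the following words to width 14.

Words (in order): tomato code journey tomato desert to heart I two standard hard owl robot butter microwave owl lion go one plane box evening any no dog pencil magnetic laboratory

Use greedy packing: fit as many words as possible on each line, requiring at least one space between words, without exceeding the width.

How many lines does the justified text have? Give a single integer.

Answer: 14

Derivation:
Line 1: ['tomato', 'code'] (min_width=11, slack=3)
Line 2: ['journey', 'tomato'] (min_width=14, slack=0)
Line 3: ['desert', 'to'] (min_width=9, slack=5)
Line 4: ['heart', 'I', 'two'] (min_width=11, slack=3)
Line 5: ['standard', 'hard'] (min_width=13, slack=1)
Line 6: ['owl', 'robot'] (min_width=9, slack=5)
Line 7: ['butter'] (min_width=6, slack=8)
Line 8: ['microwave', 'owl'] (min_width=13, slack=1)
Line 9: ['lion', 'go', 'one'] (min_width=11, slack=3)
Line 10: ['plane', 'box'] (min_width=9, slack=5)
Line 11: ['evening', 'any', 'no'] (min_width=14, slack=0)
Line 12: ['dog', 'pencil'] (min_width=10, slack=4)
Line 13: ['magnetic'] (min_width=8, slack=6)
Line 14: ['laboratory'] (min_width=10, slack=4)
Total lines: 14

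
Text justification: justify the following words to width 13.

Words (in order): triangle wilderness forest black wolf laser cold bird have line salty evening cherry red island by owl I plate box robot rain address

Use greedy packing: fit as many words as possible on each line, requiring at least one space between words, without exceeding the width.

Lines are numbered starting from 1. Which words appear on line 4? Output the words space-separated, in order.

Answer: wolf laser

Derivation:
Line 1: ['triangle'] (min_width=8, slack=5)
Line 2: ['wilderness'] (min_width=10, slack=3)
Line 3: ['forest', 'black'] (min_width=12, slack=1)
Line 4: ['wolf', 'laser'] (min_width=10, slack=3)
Line 5: ['cold', 'bird'] (min_width=9, slack=4)
Line 6: ['have', 'line'] (min_width=9, slack=4)
Line 7: ['salty', 'evening'] (min_width=13, slack=0)
Line 8: ['cherry', 'red'] (min_width=10, slack=3)
Line 9: ['island', 'by', 'owl'] (min_width=13, slack=0)
Line 10: ['I', 'plate', 'box'] (min_width=11, slack=2)
Line 11: ['robot', 'rain'] (min_width=10, slack=3)
Line 12: ['address'] (min_width=7, slack=6)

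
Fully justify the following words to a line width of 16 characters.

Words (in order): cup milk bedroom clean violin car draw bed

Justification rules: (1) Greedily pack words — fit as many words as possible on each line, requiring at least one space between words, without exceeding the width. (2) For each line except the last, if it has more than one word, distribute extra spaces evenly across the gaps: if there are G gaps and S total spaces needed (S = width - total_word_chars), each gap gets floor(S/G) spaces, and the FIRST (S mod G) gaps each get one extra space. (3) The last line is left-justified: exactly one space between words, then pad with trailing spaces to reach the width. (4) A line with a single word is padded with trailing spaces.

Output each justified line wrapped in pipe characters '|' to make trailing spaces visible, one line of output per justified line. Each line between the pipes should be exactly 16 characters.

Line 1: ['cup', 'milk', 'bedroom'] (min_width=16, slack=0)
Line 2: ['clean', 'violin', 'car'] (min_width=16, slack=0)
Line 3: ['draw', 'bed'] (min_width=8, slack=8)

Answer: |cup milk bedroom|
|clean violin car|
|draw bed        |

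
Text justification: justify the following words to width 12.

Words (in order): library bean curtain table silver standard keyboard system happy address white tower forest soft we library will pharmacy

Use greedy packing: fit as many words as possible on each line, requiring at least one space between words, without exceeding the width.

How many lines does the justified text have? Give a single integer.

Line 1: ['library', 'bean'] (min_width=12, slack=0)
Line 2: ['curtain'] (min_width=7, slack=5)
Line 3: ['table', 'silver'] (min_width=12, slack=0)
Line 4: ['standard'] (min_width=8, slack=4)
Line 5: ['keyboard'] (min_width=8, slack=4)
Line 6: ['system', 'happy'] (min_width=12, slack=0)
Line 7: ['address'] (min_width=7, slack=5)
Line 8: ['white', 'tower'] (min_width=11, slack=1)
Line 9: ['forest', 'soft'] (min_width=11, slack=1)
Line 10: ['we', 'library'] (min_width=10, slack=2)
Line 11: ['will'] (min_width=4, slack=8)
Line 12: ['pharmacy'] (min_width=8, slack=4)
Total lines: 12

Answer: 12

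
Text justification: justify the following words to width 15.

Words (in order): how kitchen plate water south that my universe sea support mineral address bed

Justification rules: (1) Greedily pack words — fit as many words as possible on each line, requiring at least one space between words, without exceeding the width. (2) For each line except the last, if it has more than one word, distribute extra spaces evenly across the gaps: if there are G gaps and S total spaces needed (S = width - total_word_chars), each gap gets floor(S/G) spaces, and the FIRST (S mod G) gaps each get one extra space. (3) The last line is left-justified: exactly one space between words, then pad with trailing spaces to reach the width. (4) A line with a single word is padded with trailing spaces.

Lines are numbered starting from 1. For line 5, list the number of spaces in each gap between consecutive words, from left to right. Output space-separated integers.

Answer: 1

Derivation:
Line 1: ['how', 'kitchen'] (min_width=11, slack=4)
Line 2: ['plate', 'water'] (min_width=11, slack=4)
Line 3: ['south', 'that', 'my'] (min_width=13, slack=2)
Line 4: ['universe', 'sea'] (min_width=12, slack=3)
Line 5: ['support', 'mineral'] (min_width=15, slack=0)
Line 6: ['address', 'bed'] (min_width=11, slack=4)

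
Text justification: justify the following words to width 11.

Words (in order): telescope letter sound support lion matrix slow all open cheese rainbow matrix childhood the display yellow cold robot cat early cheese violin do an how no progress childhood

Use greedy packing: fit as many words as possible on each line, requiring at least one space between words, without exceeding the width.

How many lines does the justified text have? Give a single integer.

Line 1: ['telescope'] (min_width=9, slack=2)
Line 2: ['letter'] (min_width=6, slack=5)
Line 3: ['sound'] (min_width=5, slack=6)
Line 4: ['support'] (min_width=7, slack=4)
Line 5: ['lion', 'matrix'] (min_width=11, slack=0)
Line 6: ['slow', 'all'] (min_width=8, slack=3)
Line 7: ['open', 'cheese'] (min_width=11, slack=0)
Line 8: ['rainbow'] (min_width=7, slack=4)
Line 9: ['matrix'] (min_width=6, slack=5)
Line 10: ['childhood'] (min_width=9, slack=2)
Line 11: ['the', 'display'] (min_width=11, slack=0)
Line 12: ['yellow', 'cold'] (min_width=11, slack=0)
Line 13: ['robot', 'cat'] (min_width=9, slack=2)
Line 14: ['early'] (min_width=5, slack=6)
Line 15: ['cheese'] (min_width=6, slack=5)
Line 16: ['violin', 'do'] (min_width=9, slack=2)
Line 17: ['an', 'how', 'no'] (min_width=9, slack=2)
Line 18: ['progress'] (min_width=8, slack=3)
Line 19: ['childhood'] (min_width=9, slack=2)
Total lines: 19

Answer: 19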